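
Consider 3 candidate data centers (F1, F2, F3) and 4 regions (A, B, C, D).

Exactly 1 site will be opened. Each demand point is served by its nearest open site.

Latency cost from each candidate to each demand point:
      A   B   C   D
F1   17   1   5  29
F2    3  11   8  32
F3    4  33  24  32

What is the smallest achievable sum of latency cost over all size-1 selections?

Open {F1}.
  A→F1 17, B→F1 1, C→F1 5, D→F1 29  ⇒ total 52.
Compare {F2}: total 54.
Compare {F3}: total 93.

52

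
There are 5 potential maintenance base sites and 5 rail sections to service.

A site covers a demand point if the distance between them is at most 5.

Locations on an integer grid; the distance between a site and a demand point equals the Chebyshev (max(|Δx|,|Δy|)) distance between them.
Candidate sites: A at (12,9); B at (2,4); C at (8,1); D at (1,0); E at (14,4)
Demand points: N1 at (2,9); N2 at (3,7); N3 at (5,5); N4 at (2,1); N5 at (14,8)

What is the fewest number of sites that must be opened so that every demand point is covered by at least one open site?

2

Coverage sets (demand points within 5 of each site):
  A: {N5}
  B: {N1, N2, N3, N4}
  C: {N3}
  D: {N3, N4}
  E: {N5}
No single site covers all 5 demand points.
But {A, B} covers everything, so the minimum is 2.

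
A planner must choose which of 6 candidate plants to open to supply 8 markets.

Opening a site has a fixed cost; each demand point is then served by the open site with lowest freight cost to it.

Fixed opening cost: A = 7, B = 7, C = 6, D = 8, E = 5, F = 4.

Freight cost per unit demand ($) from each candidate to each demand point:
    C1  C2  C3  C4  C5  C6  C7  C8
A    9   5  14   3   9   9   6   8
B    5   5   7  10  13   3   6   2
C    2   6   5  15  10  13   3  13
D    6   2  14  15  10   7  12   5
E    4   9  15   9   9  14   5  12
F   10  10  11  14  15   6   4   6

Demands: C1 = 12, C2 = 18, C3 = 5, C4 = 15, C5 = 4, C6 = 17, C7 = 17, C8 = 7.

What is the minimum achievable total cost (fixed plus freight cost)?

Open {A, B, C, D}: assign each demand point to its cheapest open site.
  C1→C 12×2=24, C2→D 18×2=36, C3→C 5×5=25, C4→A 15×3=45, C5→A 4×9=36, C6→B 17×3=51, C7→C 17×3=51, C8→B 7×2=14
  freight cost 282, fixed 28 → total 310.
Compare {A, B, C, D, F}: freight cost 282 + fixed 32 = 314.
Compare {A, B, C, D, E}: freight cost 282 + fixed 33 = 315.
Compare {A, B, C, D, E, F}: freight cost 282 + fixed 37 = 319.
All other subsets cost ≥ 314. Minimum total cost: 310.

310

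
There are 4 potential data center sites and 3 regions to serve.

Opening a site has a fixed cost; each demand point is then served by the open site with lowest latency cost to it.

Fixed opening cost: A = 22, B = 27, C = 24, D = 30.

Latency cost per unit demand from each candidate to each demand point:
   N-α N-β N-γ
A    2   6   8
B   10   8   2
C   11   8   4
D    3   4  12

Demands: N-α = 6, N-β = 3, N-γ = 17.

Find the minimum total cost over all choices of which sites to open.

113

Open {A, B}: assign each demand point to its cheapest open site.
  N-α→A 6×2=12, N-β→A 3×6=18, N-γ→B 17×2=34
  latency cost 64, fixed 49 → total 113.
Compare {B, D}: latency cost 64 + fixed 57 = 121.
Compare {A, B, C}: latency cost 64 + fixed 73 = 137.
Compare {A, B, D}: latency cost 58 + fixed 79 = 137.
All other subsets cost ≥ 121. Minimum total cost: 113.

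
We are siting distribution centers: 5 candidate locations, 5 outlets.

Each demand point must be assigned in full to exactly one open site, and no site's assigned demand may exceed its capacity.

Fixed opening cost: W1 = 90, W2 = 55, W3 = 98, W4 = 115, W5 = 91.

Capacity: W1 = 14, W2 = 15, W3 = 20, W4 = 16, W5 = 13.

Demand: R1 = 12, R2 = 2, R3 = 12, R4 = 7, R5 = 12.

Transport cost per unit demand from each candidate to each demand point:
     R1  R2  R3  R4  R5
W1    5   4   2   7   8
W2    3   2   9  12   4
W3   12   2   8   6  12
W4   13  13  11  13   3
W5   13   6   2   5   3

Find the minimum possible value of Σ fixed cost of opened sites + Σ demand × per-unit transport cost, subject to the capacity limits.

Open {W2, W3, W5}; cheapest assignment that respects the capacities:
  W2 (cap 15, load 14): R1, R2 — cost 12×3 + 2×2 = 40
  W3 (cap 20, load 19): R3, R4 — cost 12×8 + 7×6 = 138
  W5 (cap 13, load 12): R5 — cost 12×3 = 36
  Shipping 214, fixed 244 → total 458.
  Any other capacity-feasible assignment to {W2, W3, W5} ships for at least 214.
Compare {W1, W2, W3, W5}: its best feasible assignment gives total 476.
Compare {W2, W3, W4}: its best feasible assignment gives total 482.
Every other set of open sites that can feasibly serve all demand totals ≥ 476 even under its best assignment. Minimum: 458.

458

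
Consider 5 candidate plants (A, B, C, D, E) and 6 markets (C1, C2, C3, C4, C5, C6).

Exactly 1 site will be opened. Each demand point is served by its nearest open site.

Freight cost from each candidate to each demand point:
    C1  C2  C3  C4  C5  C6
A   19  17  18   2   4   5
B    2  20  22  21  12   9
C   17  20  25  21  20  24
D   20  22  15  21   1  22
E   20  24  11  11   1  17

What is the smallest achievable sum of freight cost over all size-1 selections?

Open {A}.
  C1→A 19, C2→A 17, C3→A 18, C4→A 2, C5→A 4, C6→A 5  ⇒ total 65.
Compare {E}: total 84.
Compare {B}: total 86.
No size-1 selection does better; minimum is 65.

65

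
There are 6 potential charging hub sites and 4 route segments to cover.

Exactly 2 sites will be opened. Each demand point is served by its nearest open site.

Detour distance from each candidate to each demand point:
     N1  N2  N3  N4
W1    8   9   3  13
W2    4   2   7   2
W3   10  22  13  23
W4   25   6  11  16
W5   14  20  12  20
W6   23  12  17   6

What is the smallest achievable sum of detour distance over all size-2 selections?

11

Open {W1, W2}.
  N1→W2 4, N2→W2 2, N3→W1 3, N4→W2 2  ⇒ total 11.
Compare {W2, W3}: total 15.
Compare {W2, W4}: total 15.
No size-2 selection does better; minimum is 11.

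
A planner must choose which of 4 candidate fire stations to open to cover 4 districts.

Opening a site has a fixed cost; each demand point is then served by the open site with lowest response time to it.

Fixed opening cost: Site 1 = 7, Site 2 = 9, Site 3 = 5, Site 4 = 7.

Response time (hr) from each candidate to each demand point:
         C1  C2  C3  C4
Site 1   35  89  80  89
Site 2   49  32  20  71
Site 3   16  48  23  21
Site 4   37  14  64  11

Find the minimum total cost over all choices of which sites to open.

Open {Site 3, Site 4}: assign each demand point to its cheapest open site.
  C1→Site 3 16, C2→Site 4 14, C3→Site 3 23, C4→Site 4 11
  response time 64, fixed 12 → total 76.
Compare {Site 2, Site 3, Site 4}: response time 61 + fixed 21 = 82.
Compare {Site 1, Site 3, Site 4}: response time 64 + fixed 19 = 83.
Compare {Site 1, Site 2, Site 3, Site 4}: response time 61 + fixed 28 = 89.
All other subsets cost ≥ 82. Minimum total cost: 76.

76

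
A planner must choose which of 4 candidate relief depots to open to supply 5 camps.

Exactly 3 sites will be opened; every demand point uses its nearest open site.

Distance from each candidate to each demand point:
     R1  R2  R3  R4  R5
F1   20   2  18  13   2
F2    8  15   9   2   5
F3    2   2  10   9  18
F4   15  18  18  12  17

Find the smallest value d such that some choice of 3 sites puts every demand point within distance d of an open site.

9

Open {F1, F2, F3}.
  Farthest demand point is R3 at distance 9 (to F2); all others are ≤ 9.
With {F1, F2, F4} the worst case is 9.
With {F2, F3, F4} the worst case is 9.
No size-3 selection achieves below 9.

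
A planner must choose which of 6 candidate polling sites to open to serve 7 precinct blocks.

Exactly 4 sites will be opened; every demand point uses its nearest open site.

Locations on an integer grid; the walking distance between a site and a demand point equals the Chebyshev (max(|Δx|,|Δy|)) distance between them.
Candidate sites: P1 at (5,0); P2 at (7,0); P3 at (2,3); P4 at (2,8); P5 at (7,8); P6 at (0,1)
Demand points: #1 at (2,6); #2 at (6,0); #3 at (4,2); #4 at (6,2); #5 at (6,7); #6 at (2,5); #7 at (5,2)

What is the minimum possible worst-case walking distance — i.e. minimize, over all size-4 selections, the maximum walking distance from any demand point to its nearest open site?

2

Open {P1, P3, P4, P5}.
  Farthest demand point is #1 at walking distance 2 (to P4); all others are ≤ 2.
With {P2, P3, P4, P5} the worst case is 2.
With {P1, P2, P3, P5} the worst case is 3.
No size-4 selection achieves below 2.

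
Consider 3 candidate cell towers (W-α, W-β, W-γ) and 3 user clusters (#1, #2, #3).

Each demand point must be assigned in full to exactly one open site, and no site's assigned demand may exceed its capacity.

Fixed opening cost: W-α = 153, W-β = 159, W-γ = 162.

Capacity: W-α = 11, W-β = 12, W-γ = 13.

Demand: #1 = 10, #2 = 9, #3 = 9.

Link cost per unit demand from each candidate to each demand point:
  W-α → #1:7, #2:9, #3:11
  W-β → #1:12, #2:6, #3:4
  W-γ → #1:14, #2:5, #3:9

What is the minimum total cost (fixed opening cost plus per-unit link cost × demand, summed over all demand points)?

Open {W-α, W-β, W-γ}; cheapest assignment that respects the capacities:
  W-α (cap 11, load 10): #1 — cost 10×7 = 70
  W-β (cap 12, load 9): #3 — cost 9×4 = 36
  W-γ (cap 13, load 9): #2 — cost 9×5 = 45
  Shipping 151, fixed 474 → total 625.
  Any other capacity-feasible assignment to {W-α, W-β, W-γ} ships for at least 151.
Total demand is 28 and no other set of sites has combined capacity ≥ 28, so {W-α, W-β, W-γ} is the only feasible choice of open sites. Minimum: 625.

625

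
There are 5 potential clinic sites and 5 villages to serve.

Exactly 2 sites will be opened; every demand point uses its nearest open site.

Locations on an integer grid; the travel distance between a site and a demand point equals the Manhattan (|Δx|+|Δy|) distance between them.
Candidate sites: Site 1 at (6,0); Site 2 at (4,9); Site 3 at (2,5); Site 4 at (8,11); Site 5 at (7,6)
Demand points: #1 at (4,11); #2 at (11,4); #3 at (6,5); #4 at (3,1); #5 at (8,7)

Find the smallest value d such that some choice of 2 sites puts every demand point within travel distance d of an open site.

8

Open {Site 1, Site 5}.
  Farthest demand point is #1 at travel distance 8 (to Site 5); all others are ≤ 8.
With {Site 3, Site 5} the worst case is 8.
With {Site 1, Site 2} the worst case is 9.
No size-2 selection achieves below 8.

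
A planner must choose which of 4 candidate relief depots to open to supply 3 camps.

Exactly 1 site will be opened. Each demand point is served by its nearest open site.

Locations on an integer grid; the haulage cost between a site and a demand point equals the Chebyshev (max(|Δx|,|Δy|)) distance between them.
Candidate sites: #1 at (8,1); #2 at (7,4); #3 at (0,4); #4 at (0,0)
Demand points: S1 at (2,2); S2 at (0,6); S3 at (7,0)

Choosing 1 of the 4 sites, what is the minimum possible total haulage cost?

Open {#3}.
  S1→#3 2, S2→#3 2, S3→#3 7  ⇒ total 11.
Compare {#1}: total 15.
Compare {#4}: total 15.
No size-1 selection does better; minimum is 11.

11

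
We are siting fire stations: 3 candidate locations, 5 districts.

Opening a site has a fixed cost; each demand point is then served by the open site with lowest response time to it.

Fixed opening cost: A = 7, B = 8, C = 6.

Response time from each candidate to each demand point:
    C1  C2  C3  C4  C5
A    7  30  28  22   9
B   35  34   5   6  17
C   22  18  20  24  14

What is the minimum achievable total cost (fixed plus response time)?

66

Open {A, B, C}: assign each demand point to its cheapest open site.
  C1→A 7, C2→C 18, C3→B 5, C4→B 6, C5→A 9
  response time 45, fixed 21 → total 66.
Compare {A, B}: response time 57 + fixed 15 = 72.
Compare {B, C}: response time 65 + fixed 14 = 79.
Compare {A, C}: response time 76 + fixed 13 = 89.
All other subsets cost ≥ 72. Minimum total cost: 66.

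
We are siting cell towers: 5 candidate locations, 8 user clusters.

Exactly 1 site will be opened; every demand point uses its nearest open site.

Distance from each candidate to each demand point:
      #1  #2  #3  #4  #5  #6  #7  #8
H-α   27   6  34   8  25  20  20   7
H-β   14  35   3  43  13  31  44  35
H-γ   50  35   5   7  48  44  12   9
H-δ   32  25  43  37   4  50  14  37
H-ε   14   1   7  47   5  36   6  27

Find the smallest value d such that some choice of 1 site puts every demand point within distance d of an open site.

34

Open {H-α}.
  Farthest demand point is #3 at distance 34 (to H-α); all others are ≤ 34.
With {H-β} the worst case is 44.
With {H-ε} the worst case is 47.
No size-1 selection achieves below 34.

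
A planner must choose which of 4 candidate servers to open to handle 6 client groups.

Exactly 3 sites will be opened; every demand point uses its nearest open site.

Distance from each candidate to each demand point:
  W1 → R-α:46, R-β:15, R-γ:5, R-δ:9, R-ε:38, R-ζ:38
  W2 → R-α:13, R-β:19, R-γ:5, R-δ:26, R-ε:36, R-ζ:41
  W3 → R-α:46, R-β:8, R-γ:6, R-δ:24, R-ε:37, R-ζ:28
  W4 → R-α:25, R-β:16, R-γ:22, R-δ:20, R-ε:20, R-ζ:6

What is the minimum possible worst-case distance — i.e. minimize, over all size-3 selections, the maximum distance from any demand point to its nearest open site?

20

Open {W1, W2, W4}.
  Farthest demand point is R-ε at distance 20 (to W4); all others are ≤ 20.
With {W2, W3, W4} the worst case is 20.
With {W1, W3, W4} the worst case is 25.
No size-3 selection achieves below 20.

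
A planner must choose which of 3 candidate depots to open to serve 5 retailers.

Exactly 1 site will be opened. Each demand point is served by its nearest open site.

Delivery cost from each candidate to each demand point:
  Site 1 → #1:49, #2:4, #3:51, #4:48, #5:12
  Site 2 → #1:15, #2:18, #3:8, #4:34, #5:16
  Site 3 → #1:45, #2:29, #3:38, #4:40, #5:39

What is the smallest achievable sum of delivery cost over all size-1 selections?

Open {Site 2}.
  #1→Site 2 15, #2→Site 2 18, #3→Site 2 8, #4→Site 2 34, #5→Site 2 16  ⇒ total 91.
Compare {Site 1}: total 164.
Compare {Site 3}: total 191.

91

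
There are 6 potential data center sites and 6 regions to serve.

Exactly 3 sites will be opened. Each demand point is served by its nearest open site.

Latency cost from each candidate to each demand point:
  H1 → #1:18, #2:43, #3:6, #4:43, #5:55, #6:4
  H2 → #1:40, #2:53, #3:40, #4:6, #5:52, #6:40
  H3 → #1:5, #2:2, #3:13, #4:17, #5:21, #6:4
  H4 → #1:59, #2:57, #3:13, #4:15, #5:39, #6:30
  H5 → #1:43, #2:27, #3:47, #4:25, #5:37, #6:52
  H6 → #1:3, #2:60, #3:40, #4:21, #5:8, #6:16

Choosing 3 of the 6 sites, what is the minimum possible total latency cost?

36

Open {H2, H3, H6}.
  #1→H6 3, #2→H3 2, #3→H3 13, #4→H2 6, #5→H6 8, #6→H3 4  ⇒ total 36.
Compare {H1, H3, H6}: total 40.
Compare {H1, H2, H3}: total 44.
No size-3 selection does better; minimum is 36.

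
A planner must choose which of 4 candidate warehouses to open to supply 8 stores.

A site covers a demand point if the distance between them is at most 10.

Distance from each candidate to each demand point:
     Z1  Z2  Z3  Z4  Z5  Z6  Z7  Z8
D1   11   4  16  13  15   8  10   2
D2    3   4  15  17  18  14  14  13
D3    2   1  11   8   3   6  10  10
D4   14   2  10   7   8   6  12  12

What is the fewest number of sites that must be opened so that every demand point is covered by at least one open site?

Coverage sets (demand points within 10 of each site):
  D1: {Z2, Z6, Z7, Z8}
  D2: {Z1, Z2}
  D3: {Z1, Z2, Z4, Z5, Z6, Z7, Z8}
  D4: {Z2, Z3, Z4, Z5, Z6}
No single site covers all 8 demand points.
But {D3, D4} covers everything, so the minimum is 2.

2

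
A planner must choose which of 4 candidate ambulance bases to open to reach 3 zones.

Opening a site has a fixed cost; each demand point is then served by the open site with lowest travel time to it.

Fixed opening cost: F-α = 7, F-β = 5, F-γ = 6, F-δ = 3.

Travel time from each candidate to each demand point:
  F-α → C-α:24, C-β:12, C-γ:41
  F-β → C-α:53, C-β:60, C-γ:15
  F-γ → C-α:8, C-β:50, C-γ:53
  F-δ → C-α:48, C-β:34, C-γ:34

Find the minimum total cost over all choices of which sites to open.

Open {F-α, F-β, F-γ}: assign each demand point to its cheapest open site.
  C-α→F-γ 8, C-β→F-α 12, C-γ→F-β 15
  travel time 35, fixed 18 → total 53.
Compare {F-α, F-β, F-γ, F-δ}: travel time 35 + fixed 21 = 56.
Compare {F-α, F-β}: travel time 51 + fixed 12 = 63.
Compare {F-α, F-β, F-δ}: travel time 51 + fixed 15 = 66.
All other subsets cost ≥ 56. Minimum total cost: 53.

53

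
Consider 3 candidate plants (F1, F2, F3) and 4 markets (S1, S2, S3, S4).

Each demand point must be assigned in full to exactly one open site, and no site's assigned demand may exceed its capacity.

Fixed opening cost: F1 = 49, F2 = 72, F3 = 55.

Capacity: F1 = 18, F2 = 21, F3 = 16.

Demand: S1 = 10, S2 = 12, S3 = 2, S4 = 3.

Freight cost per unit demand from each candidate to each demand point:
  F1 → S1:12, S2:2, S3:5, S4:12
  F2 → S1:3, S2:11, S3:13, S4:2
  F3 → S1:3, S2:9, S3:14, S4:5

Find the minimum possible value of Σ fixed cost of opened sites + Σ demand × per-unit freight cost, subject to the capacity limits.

183

Open {F1, F3}; cheapest assignment that respects the capacities:
  F1 (cap 18, load 14): S2, S3 — cost 12×2 + 2×5 = 34
  F3 (cap 16, load 13): S1, S4 — cost 10×3 + 3×5 = 45
  Shipping 79, fixed 104 → total 183.
  Any other capacity-feasible assignment to {F1, F3} ships for at least 79.
Compare {F1, F2}: its best feasible assignment gives total 191.
Compare {F1, F2, F3}: its best feasible assignment gives total 246.
Every other set of open sites that can feasibly serve all demand totals ≥ 191 even under its best assignment. Minimum: 183.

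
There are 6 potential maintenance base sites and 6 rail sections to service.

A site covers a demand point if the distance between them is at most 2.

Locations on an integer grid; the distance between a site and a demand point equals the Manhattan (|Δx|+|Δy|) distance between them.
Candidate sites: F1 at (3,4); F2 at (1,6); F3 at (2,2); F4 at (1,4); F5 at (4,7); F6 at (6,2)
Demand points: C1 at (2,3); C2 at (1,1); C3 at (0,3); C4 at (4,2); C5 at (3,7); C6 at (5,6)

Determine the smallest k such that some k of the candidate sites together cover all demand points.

Coverage sets (demand points within 2 of each site):
  F1: {C1}
  F2: {}
  F3: {C1, C2, C4}
  F4: {C1, C3}
  F5: {C5, C6}
  F6: {C4}
No 2 sites suffice: every size-2 union leaves at least one demand point uncovered.
But {F3, F4, F5} covers everything, so the minimum is 3.

3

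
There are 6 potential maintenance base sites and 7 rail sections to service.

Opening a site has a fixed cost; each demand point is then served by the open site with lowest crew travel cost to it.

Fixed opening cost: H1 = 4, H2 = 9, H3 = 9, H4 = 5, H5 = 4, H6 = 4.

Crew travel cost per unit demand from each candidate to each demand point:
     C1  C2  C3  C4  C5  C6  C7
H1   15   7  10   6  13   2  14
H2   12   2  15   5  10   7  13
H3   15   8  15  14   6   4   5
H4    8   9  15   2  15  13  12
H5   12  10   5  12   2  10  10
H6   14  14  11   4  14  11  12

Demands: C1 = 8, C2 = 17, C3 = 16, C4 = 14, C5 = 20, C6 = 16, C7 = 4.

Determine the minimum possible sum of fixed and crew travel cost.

Open {H1, H2, H3, H4, H5}: assign each demand point to its cheapest open site.
  C1→H4 8×8=64, C2→H2 17×2=34, C3→H5 16×5=80, C4→H4 14×2=28, C5→H5 20×2=40, C6→H1 16×2=32, C7→H3 4×5=20
  crew travel cost 298, fixed 31 → total 329.
Compare {H1, H2, H3, H4, H5, H6}: crew travel cost 298 + fixed 35 = 333.
Compare {H1, H2, H4, H5}: crew travel cost 318 + fixed 22 = 340.
Compare {H1, H2, H4, H5, H6}: crew travel cost 318 + fixed 26 = 344.
All other subsets cost ≥ 333. Minimum total cost: 329.

329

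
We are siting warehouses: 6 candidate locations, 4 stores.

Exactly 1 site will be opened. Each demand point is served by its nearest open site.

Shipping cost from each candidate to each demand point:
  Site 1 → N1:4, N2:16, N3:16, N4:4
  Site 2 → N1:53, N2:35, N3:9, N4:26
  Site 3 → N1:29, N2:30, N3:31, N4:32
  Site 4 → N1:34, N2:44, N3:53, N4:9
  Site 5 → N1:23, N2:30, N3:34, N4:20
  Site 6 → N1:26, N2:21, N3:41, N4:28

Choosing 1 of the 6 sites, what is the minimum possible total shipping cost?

Open {Site 1}.
  N1→Site 1 4, N2→Site 1 16, N3→Site 1 16, N4→Site 1 4  ⇒ total 40.
Compare {Site 5}: total 107.
Compare {Site 6}: total 116.
No size-1 selection does better; minimum is 40.

40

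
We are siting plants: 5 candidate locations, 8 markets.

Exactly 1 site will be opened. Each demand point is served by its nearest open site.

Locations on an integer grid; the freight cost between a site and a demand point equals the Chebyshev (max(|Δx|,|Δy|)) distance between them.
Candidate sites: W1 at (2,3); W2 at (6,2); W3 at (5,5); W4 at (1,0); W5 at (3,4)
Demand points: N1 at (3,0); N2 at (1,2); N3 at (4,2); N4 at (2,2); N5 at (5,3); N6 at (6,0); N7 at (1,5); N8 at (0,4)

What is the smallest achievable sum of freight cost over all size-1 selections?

Open {W1}.
  N1→W1 3, N2→W1 1, N3→W1 2, N4→W1 1, N5→W1 3, N6→W1 4, N7→W1 2, N8→W1 2  ⇒ total 18.
Compare {W5}: total 21.
Compare {W4}: total 27.
No size-1 selection does better; minimum is 18.

18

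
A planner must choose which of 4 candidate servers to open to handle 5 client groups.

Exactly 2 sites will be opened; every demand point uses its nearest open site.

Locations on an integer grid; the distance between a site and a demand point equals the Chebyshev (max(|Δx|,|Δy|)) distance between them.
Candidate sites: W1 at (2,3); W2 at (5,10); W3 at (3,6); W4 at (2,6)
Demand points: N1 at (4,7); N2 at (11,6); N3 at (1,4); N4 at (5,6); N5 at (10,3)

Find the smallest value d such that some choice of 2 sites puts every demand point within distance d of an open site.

7

Open {W1, W2}.
  Farthest demand point is N5 at distance 7 (to W2); all others are ≤ 7.
With {W2, W3} the worst case is 7.
With {W2, W4} the worst case is 7.
No size-2 selection achieves below 7.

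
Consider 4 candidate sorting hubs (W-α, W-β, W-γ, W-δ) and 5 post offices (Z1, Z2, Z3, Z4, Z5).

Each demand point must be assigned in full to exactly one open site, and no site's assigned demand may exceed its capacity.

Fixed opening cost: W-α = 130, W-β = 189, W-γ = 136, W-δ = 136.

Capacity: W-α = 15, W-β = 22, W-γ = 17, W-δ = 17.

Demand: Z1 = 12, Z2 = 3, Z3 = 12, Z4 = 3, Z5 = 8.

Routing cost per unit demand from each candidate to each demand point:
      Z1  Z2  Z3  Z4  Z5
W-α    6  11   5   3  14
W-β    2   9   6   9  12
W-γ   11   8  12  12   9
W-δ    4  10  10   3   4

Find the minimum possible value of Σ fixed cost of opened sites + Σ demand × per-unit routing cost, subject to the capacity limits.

607

Open {W-α, W-β, W-δ}; cheapest assignment that respects the capacities:
  W-α (cap 15, load 15): Z3, Z4 — cost 12×5 + 3×3 = 69
  W-β (cap 22, load 15): Z1, Z2 — cost 12×2 + 3×9 = 51
  W-δ (cap 17, load 8): Z5 — cost 8×4 = 32
  Shipping 152, fixed 455 → total 607.
  Any other capacity-feasible assignment to {W-α, W-β, W-δ} ships for at least 152.
Compare {W-α, W-γ, W-δ}: its best feasible assignment gives total 615.
Compare {W-α, W-β, W-γ}: its best feasible assignment gives total 644.
Every other set of open sites that can feasibly serve all demand totals ≥ 615 even under its best assignment. Minimum: 607.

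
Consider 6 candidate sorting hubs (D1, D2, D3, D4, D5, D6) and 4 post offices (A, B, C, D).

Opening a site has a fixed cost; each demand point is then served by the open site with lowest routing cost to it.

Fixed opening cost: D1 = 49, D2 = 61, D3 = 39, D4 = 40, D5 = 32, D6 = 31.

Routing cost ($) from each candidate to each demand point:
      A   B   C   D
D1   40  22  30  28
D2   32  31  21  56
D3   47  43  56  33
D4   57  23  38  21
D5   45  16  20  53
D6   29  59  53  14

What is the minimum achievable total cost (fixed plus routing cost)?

Open {D5, D6}: assign each demand point to its cheapest open site.
  A→D6 29, B→D5 16, C→D5 20, D→D6 14
  routing cost 79, fixed 63 → total 142.
Compare {D5}: routing cost 134 + fixed 32 = 166.
Compare {D1}: routing cost 120 + fixed 49 = 169.
Compare {D4, D5}: routing cost 102 + fixed 72 = 174.
All other subsets cost ≥ 166. Minimum total cost: 142.

142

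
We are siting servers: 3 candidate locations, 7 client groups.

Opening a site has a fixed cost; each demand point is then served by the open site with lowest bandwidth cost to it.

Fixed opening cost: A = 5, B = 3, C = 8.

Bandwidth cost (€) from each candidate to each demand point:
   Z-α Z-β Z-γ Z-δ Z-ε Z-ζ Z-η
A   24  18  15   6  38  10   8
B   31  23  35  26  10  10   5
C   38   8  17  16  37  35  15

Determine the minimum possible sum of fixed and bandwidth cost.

Open {A, B, C}: assign each demand point to its cheapest open site.
  Z-α→A 24, Z-β→C 8, Z-γ→A 15, Z-δ→A 6, Z-ε→B 10, Z-ζ→A 10, Z-η→B 5
  bandwidth cost 78, fixed 16 → total 94.
Compare {A, B}: bandwidth cost 88 + fixed 8 = 96.
Compare {B, C}: bandwidth cost 97 + fixed 11 = 108.
Compare {A, C}: bandwidth cost 108 + fixed 13 = 121.
All other subsets cost ≥ 96. Minimum total cost: 94.

94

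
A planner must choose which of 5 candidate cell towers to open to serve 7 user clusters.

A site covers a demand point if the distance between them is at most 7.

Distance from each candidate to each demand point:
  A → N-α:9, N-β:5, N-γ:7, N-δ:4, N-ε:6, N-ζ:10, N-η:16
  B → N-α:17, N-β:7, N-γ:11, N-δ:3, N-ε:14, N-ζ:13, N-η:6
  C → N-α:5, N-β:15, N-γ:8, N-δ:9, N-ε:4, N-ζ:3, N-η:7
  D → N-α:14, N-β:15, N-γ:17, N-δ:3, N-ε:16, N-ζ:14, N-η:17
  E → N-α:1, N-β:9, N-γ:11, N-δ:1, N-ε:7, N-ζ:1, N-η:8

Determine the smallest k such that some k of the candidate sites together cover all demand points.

2

Coverage sets (demand points within 7 of each site):
  A: {N-β, N-γ, N-δ, N-ε}
  B: {N-β, N-δ, N-η}
  C: {N-α, N-ε, N-ζ, N-η}
  D: {N-δ}
  E: {N-α, N-δ, N-ε, N-ζ}
No single site covers all 7 demand points.
But {A, C} covers everything, so the minimum is 2.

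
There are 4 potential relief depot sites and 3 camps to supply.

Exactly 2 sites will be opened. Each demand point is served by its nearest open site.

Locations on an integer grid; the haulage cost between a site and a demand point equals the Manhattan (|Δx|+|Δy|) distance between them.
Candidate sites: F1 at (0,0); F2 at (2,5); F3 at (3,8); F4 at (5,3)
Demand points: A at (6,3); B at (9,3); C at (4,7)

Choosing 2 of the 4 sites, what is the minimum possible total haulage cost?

Open {F3, F4}.
  A→F4 1, B→F4 4, C→F3 2  ⇒ total 7.
Compare {F2, F4}: total 9.
Compare {F1, F4}: total 10.
No size-2 selection does better; minimum is 7.

7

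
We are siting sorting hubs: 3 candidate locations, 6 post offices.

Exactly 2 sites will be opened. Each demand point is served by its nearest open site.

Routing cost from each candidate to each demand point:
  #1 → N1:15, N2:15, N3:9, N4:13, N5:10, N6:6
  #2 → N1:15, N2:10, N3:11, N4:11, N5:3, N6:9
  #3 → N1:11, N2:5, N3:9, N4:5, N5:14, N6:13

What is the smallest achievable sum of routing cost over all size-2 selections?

42

Open {#2, #3}.
  N1→#3 11, N2→#3 5, N3→#3 9, N4→#3 5, N5→#2 3, N6→#2 9  ⇒ total 42.
Compare {#1, #3}: total 46.
Compare {#1, #2}: total 54.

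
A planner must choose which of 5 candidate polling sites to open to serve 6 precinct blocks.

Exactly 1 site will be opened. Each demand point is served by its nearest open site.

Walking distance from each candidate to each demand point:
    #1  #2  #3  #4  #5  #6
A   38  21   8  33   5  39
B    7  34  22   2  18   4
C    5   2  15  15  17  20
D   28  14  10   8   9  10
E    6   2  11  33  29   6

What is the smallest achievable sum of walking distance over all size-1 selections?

74

Open {C}.
  #1→C 5, #2→C 2, #3→C 15, #4→C 15, #5→C 17, #6→C 20  ⇒ total 74.
Compare {D}: total 79.
Compare {B}: total 87.
No size-1 selection does better; minimum is 74.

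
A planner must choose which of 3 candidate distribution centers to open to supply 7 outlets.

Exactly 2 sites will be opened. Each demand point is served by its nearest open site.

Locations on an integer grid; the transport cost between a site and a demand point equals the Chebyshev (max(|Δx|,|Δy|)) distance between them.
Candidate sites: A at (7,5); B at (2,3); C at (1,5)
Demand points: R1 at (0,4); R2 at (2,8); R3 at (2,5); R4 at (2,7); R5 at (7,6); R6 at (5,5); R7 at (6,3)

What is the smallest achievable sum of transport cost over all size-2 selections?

Open {A, C}.
  R1→C 1, R2→C 3, R3→C 1, R4→C 2, R5→A 1, R6→A 2, R7→A 2  ⇒ total 12.
Compare {A, B}: total 18.
Compare {B, C}: total 19.

12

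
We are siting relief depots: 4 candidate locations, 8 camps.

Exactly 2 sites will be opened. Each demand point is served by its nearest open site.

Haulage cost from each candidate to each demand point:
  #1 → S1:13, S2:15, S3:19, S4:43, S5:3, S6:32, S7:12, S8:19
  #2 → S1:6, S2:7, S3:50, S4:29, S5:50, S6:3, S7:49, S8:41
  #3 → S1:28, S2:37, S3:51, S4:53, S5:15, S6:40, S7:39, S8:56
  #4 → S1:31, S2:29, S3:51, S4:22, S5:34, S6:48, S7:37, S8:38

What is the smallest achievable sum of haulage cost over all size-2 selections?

98

Open {#1, #2}.
  S1→#2 6, S2→#2 7, S3→#1 19, S4→#2 29, S5→#1 3, S6→#2 3, S7→#1 12, S8→#1 19  ⇒ total 98.
Compare {#1, #4}: total 135.
Compare {#1, #3}: total 156.
No size-2 selection does better; minimum is 98.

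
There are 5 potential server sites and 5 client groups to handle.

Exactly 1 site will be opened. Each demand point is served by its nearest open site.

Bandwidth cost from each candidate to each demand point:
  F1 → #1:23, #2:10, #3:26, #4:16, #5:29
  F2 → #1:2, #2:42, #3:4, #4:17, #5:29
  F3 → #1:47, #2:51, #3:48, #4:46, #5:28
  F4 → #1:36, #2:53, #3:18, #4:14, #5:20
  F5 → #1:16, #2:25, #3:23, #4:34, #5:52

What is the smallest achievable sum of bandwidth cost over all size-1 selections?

Open {F2}.
  #1→F2 2, #2→F2 42, #3→F2 4, #4→F2 17, #5→F2 29  ⇒ total 94.
Compare {F1}: total 104.
Compare {F4}: total 141.
No size-1 selection does better; minimum is 94.

94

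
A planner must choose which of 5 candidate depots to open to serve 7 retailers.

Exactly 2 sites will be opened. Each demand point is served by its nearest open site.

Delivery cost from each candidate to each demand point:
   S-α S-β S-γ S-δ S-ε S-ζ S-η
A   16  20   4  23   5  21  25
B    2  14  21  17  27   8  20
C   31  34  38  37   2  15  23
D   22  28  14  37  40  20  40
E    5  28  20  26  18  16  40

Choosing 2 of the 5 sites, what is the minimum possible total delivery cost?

70

Open {A, B}.
  S-α→B 2, S-β→B 14, S-γ→A 4, S-δ→B 17, S-ε→A 5, S-ζ→B 8, S-η→B 20  ⇒ total 70.
Compare {B, C}: total 84.
Compare {A, E}: total 98.
No size-2 selection does better; minimum is 70.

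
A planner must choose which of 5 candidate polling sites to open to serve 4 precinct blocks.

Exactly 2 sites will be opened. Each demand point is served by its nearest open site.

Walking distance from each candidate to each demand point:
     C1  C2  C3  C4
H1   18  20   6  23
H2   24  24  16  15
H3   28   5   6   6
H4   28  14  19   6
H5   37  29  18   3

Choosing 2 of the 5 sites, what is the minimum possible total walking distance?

35

Open {H1, H3}.
  C1→H1 18, C2→H3 5, C3→H1 6, C4→H3 6  ⇒ total 35.
Compare {H2, H3}: total 41.
Compare {H3, H5}: total 42.
No size-2 selection does better; minimum is 35.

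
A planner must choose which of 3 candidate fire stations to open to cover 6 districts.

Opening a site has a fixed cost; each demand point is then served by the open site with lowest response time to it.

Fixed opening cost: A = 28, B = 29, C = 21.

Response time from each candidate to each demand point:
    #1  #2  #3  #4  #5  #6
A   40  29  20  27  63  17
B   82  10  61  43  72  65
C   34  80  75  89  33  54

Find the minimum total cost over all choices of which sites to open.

209

Open {A, C}: assign each demand point to its cheapest open site.
  #1→C 34, #2→A 29, #3→A 20, #4→A 27, #5→C 33, #6→A 17
  response time 160, fixed 49 → total 209.
Compare {A, B, C}: response time 141 + fixed 78 = 219.
Compare {A}: response time 196 + fixed 28 = 224.
Compare {A, B}: response time 177 + fixed 57 = 234.
All other subsets cost ≥ 219. Minimum total cost: 209.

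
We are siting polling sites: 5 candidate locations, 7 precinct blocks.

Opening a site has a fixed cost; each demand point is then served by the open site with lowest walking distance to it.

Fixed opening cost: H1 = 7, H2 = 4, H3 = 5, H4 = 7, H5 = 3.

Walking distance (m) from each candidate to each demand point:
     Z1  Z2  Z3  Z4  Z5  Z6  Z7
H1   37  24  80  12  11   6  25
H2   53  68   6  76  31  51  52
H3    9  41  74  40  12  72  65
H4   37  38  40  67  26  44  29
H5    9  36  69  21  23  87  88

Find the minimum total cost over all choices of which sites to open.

Open {H1, H2, H5}: assign each demand point to its cheapest open site.
  Z1→H5 9, Z2→H1 24, Z3→H2 6, Z4→H1 12, Z5→H1 11, Z6→H1 6, Z7→H1 25
  walking distance 93, fixed 14 → total 107.
Compare {H1, H2, H3}: walking distance 93 + fixed 16 = 109.
Compare {H1, H2, H3, H5}: walking distance 93 + fixed 19 = 112.
Compare {H1, H2, H4, H5}: walking distance 93 + fixed 21 = 114.
All other subsets cost ≥ 109. Minimum total cost: 107.

107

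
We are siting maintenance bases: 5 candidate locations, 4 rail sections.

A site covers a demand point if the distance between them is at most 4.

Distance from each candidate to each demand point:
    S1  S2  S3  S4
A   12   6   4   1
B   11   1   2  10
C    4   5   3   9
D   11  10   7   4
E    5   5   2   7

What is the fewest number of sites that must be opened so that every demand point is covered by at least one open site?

3

Coverage sets (demand points within 4 of each site):
  A: {S3, S4}
  B: {S2, S3}
  C: {S1, S3}
  D: {S4}
  E: {S3}
No 2 sites suffice: every size-2 union leaves at least one demand point uncovered.
But {A, B, C} covers everything, so the minimum is 3.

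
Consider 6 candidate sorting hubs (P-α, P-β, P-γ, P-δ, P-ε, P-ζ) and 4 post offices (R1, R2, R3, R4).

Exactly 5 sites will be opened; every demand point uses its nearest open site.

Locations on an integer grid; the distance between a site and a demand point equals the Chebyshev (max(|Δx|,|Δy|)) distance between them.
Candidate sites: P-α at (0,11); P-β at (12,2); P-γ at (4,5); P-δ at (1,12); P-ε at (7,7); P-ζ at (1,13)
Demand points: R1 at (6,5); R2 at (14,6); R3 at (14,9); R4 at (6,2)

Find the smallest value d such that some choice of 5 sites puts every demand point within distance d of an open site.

7

Open {P-α, P-β, P-γ, P-δ, P-ε}.
  Farthest demand point is R3 at distance 7 (to P-β); all others are ≤ 7.
With {P-α, P-β, P-γ, P-δ, P-ζ} the worst case is 7.
With {P-α, P-β, P-γ, P-ε, P-ζ} the worst case is 7.
No size-5 selection achieves below 7.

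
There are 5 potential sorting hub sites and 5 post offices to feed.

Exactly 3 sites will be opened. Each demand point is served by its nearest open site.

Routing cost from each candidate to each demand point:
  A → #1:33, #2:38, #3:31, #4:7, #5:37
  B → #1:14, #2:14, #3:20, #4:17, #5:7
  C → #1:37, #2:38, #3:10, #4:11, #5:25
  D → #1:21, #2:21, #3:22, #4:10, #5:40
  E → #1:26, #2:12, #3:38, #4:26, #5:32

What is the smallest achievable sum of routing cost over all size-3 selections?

Open {A, B, C}.
  #1→B 14, #2→B 14, #3→C 10, #4→A 7, #5→B 7  ⇒ total 52.
Compare {B, C, E}: total 54.
Compare {B, C, D}: total 55.
No size-3 selection does better; minimum is 52.

52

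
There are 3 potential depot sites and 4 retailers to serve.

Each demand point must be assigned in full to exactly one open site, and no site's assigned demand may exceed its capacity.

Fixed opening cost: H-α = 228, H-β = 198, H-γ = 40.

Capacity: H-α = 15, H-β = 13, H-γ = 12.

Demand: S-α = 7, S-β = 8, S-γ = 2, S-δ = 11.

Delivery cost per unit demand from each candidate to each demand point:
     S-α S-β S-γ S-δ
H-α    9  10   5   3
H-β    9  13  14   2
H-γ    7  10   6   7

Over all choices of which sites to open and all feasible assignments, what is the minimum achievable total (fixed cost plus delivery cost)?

619

Open {H-α, H-β}; cheapest assignment that respects the capacities:
  H-α (cap 15, load 15): S-α, S-β — cost 7×9 + 8×10 = 143
  H-β (cap 13, load 13): S-γ, S-δ — cost 2×14 + 11×2 = 50
  Shipping 193, fixed 426 → total 619.
  Any other capacity-feasible assignment to {H-α, H-β} ships for at least 193.
Compare {H-α, H-β, H-γ}: its best feasible assignment gives total 627.
Every other set of open sites that can feasibly serve all demand totals ≥ 627 even under its best assignment. Minimum: 619.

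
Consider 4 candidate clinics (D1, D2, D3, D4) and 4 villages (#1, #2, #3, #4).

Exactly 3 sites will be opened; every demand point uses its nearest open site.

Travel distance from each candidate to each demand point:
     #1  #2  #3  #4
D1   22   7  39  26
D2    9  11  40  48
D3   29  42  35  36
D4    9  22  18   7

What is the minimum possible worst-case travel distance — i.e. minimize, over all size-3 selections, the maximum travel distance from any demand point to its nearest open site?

18

Open {D1, D2, D4}.
  Farthest demand point is #3 at travel distance 18 (to D4); all others are ≤ 18.
With {D1, D3, D4} the worst case is 18.
With {D2, D3, D4} the worst case is 18.
No size-3 selection achieves below 18.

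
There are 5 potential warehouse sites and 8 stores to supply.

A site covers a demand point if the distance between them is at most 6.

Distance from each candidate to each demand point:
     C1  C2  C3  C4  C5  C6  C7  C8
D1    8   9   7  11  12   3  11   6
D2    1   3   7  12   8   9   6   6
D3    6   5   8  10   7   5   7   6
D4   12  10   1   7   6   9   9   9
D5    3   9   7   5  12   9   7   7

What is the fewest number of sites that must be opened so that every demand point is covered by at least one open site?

Coverage sets (demand points within 6 of each site):
  D1: {C6, C8}
  D2: {C1, C2, C7, C8}
  D3: {C1, C2, C6, C8}
  D4: {C3, C5}
  D5: {C1, C4}
No 3 sites suffice: every size-3 union leaves at least one demand point uncovered.
But {D1, D2, D4, D5} covers everything, so the minimum is 4.

4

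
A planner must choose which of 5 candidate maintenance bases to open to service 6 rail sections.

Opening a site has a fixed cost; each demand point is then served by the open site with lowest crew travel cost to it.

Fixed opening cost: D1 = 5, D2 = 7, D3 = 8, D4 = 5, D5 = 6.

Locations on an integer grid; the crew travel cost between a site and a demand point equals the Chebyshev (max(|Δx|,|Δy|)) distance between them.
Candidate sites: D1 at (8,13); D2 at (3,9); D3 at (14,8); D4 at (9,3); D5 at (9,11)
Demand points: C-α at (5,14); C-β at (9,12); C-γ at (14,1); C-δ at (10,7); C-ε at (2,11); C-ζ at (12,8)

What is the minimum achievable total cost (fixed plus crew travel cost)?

Open {D1, D4}: assign each demand point to its cheapest open site.
  C-α→D1 3, C-β→D1 1, C-γ→D4 5, C-δ→D4 4, C-ε→D1 6, C-ζ→D1 5
  crew travel cost 24, fixed 10 → total 34.
Compare {D5}: crew travel cost 29 + fixed 6 = 35.
Compare {D4, D5}: crew travel cost 24 + fixed 11 = 35.
Compare {D1, D3}: crew travel cost 23 + fixed 13 = 36.
All other subsets cost ≥ 35. Minimum total cost: 34.

34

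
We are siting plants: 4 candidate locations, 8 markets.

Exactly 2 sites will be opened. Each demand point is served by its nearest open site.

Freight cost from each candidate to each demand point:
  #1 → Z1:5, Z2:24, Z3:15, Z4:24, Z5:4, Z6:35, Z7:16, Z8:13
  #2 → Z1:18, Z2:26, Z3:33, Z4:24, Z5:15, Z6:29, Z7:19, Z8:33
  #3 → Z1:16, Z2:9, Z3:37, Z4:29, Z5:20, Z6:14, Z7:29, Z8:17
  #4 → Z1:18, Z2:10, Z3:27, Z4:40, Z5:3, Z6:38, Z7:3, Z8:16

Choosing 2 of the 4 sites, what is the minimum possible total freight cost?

Open {#1, #3}.
  Z1→#1 5, Z2→#3 9, Z3→#1 15, Z4→#1 24, Z5→#1 4, Z6→#3 14, Z7→#1 16, Z8→#1 13  ⇒ total 100.
Compare {#1, #4}: total 108.
Compare {#3, #4}: total 117.
No size-2 selection does better; minimum is 100.

100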